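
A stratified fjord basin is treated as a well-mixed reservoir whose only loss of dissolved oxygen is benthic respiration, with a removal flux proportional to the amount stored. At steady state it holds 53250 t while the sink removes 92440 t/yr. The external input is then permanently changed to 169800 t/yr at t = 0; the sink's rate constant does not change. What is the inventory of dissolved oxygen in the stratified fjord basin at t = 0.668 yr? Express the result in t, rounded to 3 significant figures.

83800 t

Residence time τ = M₀/F₀ = 0.5760 yr. The eventual steady state is M_∞ = M₀·(F₁/F₀) = 53250 × 169800/92440 = 97813 t.
The anomaly ΔM(t) = M(t) − M_∞ decays as ΔM₀·e^(−t/τ) with ΔM₀ = 53250 − 97813 = −44560 t.
At t = 0.668 yr, e^(−t/τ) = e^(−1.160) = 0.3136, so ΔM = −13980 t and M = 97813 − 13980 = 83838 t.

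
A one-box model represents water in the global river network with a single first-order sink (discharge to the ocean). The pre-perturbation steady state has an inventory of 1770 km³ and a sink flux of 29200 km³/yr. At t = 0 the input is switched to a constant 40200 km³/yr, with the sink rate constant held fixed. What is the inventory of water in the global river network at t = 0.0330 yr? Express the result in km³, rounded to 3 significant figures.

Residence time τ = M₀/F₀ = 0.06062 yr. The eventual steady state is M_∞ = M₀·(F₁/F₀) = 1770 × 40200/29200 = 2436.8 km³.
The anomaly ΔM(t) = M(t) − M_∞ decays as ΔM₀·e^(−t/τ) with ΔM₀ = 1770 − 2436.8 = −666.8 km³.
At t = 0.0330 yr, e^(−t/τ) = e^(−0.5444) = 0.5802, so ΔM = −386.9 km³ and M = 2436.8 − 386.9 = 2049.9 km³.

2050 km³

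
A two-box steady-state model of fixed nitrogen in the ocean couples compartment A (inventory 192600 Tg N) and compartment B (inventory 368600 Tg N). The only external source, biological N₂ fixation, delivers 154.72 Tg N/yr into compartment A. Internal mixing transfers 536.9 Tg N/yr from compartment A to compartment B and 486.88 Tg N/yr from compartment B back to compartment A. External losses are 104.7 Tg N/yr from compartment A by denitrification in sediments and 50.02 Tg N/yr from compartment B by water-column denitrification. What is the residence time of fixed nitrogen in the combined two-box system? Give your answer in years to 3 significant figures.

3630 yr

Treat the two boxes together as one reservoir: the mixing fluxes between them are internal recycling, so τ = ΣM / Σ(external losses).
M_total = 192600 + 368600 = 561200 Tg N.
ΣF_external_out = 104.7 + 50.02 = 154.72 Tg N/yr.
τ = M_total / ΣF_ext = 561200 / 154.72 = 3627 yr.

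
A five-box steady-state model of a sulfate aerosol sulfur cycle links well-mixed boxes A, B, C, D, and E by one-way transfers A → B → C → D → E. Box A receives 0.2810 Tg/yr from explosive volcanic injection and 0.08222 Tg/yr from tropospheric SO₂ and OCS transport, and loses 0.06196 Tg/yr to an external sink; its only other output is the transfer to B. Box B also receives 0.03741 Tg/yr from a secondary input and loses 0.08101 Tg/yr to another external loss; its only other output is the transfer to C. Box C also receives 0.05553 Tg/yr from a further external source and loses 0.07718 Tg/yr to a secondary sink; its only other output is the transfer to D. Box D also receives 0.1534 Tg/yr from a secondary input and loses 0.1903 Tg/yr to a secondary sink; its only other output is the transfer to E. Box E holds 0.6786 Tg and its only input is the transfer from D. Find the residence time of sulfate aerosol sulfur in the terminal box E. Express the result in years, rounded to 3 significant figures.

3.41 yr

Box A: F(A→B) = (0.2810 + 0.08222) − 0.06196 = 0.30126 Tg/yr.
Box B: F(B→C) = (0.30126 + 0.03741) − 0.08101 = 0.25766 Tg/yr.
Box C: F(C→D) = (0.25766 + 0.05553) − 0.07718 = 0.23601 Tg/yr.
Box D: F(D→E) = (0.23601 + 0.1534) − 0.1903 = 0.19911 Tg/yr.
Box E throughput = its input = 0.19911 Tg/yr; τ = 0.6786 / 0.19911 = 3.408 yr.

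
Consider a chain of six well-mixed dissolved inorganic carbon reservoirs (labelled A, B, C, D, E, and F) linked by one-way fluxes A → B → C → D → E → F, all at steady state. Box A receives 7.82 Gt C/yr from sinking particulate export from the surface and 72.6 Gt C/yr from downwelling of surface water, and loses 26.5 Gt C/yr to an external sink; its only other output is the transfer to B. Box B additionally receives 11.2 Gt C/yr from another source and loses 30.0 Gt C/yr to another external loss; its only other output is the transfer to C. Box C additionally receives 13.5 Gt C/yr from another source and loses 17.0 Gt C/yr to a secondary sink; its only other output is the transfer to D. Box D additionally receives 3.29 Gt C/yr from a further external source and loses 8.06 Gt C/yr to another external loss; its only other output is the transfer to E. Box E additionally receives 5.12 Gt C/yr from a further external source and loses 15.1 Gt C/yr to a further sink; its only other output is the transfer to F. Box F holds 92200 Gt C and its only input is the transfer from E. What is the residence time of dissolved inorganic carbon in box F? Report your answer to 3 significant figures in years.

Box A: F(A→B) = (7.82 + 72.6) − 26.5 = 53.920 Gt C/yr.
Box B: F(B→C) = (53.920 + 11.2) − 30.0 = 35.120 Gt C/yr.
Box C: F(C→D) = (35.120 + 13.5) − 17.0 = 31.620 Gt C/yr.
Box D: F(D→E) = (31.620 + 3.29) − 8.06 = 26.850 Gt C/yr.
Box E: F(E→F) = (26.850 + 5.12) − 15.1 = 16.870 Gt C/yr.
Box F throughput = its input = 16.870 Gt C/yr; τ = 92200 / 16.870 = 5465 yr.

5470 yr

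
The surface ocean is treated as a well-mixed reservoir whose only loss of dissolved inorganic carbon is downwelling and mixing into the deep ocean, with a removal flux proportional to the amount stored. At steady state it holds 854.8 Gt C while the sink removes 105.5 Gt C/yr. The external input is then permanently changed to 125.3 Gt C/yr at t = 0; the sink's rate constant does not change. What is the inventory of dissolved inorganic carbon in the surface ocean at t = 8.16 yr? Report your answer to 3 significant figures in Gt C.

957 Gt C

The sink rate constant is k = F₀/M₀ = 105.5/854.8 = 0.1234 yr⁻¹.
Solving dM/dt = F₁ − kM with M(0) = M₀ gives M(t) = F₁/k + (M₀ − F₁/k)·e^(−kt).
F₁/k = 125.3/0.1234 = 1015.2 Gt C; kt = 0.1234 × 8.16 = 1.007, e^(−kt) = 0.3653.
M(8.16) = 1015.2 + (854.8 − 1015.2) × 0.3653 = 1015.2 − 58.60 = 956.63 Gt C.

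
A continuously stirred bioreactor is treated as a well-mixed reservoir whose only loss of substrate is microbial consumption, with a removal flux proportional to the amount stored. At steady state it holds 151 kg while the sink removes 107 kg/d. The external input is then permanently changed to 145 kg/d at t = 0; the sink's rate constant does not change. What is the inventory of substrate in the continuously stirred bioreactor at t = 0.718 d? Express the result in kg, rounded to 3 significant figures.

172 kg

The sink rate constant is k = F₀/M₀ = 107/151 = 0.7086 d⁻¹.
Solving dM/dt = F₁ − kM with M(0) = M₀ gives M(t) = F₁/k + (M₀ − F₁/k)·e^(−kt).
F₁/k = 145/0.7086 = 204.63 kg; kt = 0.7086 × 0.718 = 0.5088, e^(−kt) = 0.6012.
M(0.718) = 204.63 + (151 − 204.63) × 0.6012 = 204.63 − 32.24 = 172.38 kg.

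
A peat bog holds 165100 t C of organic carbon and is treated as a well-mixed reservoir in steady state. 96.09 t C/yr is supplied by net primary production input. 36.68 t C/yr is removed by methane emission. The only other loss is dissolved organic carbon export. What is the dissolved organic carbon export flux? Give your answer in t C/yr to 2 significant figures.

59 t C/yr

At steady state ΣF_in = ΣF_out.
ΣF_in = 96.090 t C/yr.
Dissolved organic carbon export flux = ΣF_in − (36.68) = 96.090 − 36.68 = 59.41 t C/yr.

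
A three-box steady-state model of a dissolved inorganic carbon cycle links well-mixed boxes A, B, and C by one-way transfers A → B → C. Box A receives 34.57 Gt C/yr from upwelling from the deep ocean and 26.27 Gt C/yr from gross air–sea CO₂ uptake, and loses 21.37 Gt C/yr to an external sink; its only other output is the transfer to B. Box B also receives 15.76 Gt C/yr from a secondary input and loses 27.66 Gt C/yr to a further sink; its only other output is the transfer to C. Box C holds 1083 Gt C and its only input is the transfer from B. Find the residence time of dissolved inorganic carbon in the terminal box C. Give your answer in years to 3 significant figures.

39.3 yr

Box A: F(A→B) = (34.57 + 26.27) − 21.37 = 39.470 Gt C/yr.
Box B: F(B→C) = (39.470 + 15.76) − 27.66 = 27.570 Gt C/yr.
Box C throughput = its input = 27.570 Gt C/yr; τ = 1083 / 27.570 = 39.28 yr.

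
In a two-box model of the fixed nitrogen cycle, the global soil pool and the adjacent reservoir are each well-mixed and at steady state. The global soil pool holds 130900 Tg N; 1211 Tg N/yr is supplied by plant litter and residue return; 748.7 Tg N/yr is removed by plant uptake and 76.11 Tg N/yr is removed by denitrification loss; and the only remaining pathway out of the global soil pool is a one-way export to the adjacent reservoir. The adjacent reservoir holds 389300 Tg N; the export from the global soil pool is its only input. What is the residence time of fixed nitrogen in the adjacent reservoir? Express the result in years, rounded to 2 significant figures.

1000 yr

Balance the global soil pool: ΣF_in = 1211.0 Tg N/yr.
Export to the adjacent reservoir = ΣF_in − (748.7 + 76.11) = 386.19 Tg N/yr.
At steady state the output of the adjacent reservoir equals its input, 386.19 Tg N/yr.
τ = M / F = 389300 / 386.19 = 1008 yr.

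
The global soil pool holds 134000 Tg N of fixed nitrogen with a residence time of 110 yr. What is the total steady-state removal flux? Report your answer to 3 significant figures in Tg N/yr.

1220 Tg N/yr

F = M / τ = 134000 / 110 = 1218 Tg N/yr.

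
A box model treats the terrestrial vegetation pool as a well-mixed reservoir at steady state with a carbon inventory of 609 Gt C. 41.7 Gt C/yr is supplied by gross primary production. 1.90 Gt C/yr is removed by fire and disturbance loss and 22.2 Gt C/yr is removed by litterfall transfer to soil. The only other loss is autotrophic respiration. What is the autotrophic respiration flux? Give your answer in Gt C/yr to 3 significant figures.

17.6 Gt C/yr

At steady state ΣF_in = ΣF_out.
ΣF_in = 41.700 Gt C/yr.
Autotrophic respiration flux = ΣF_in − (1.90 + 22.2) = 41.700 − 24.10 = 17.60 Gt C/yr.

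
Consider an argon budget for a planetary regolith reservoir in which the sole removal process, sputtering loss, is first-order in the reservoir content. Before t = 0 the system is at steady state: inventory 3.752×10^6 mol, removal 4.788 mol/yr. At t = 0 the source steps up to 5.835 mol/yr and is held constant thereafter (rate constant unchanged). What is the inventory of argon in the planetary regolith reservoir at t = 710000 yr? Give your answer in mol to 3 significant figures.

4.24×10^6 mol

Residence time τ = M₀/F₀ = 783600 yr. The eventual steady state is M_∞ = M₀·(F₁/F₀) = 3.752×10^6 × 5.835/4.788 = 4.5725×10^6 mol.
The anomaly ΔM(t) = M(t) − M_∞ decays as ΔM₀·e^(−t/τ) with ΔM₀ = 3.752×10^6 − 4.5725×10^6 = −820500 mol.
At t = 710000 yr, e^(−t/τ) = e^(−0.9060) = 0.4041, so ΔM = −331600 mol and M = 4.5725×10^6 − 331600 = 4.2409×10^6 mol.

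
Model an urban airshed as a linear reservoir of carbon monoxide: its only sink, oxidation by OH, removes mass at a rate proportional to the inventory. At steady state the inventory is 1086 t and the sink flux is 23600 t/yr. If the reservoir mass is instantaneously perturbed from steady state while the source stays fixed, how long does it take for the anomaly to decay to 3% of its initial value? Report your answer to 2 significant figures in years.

0.16 yr

For a linear reservoir the anomaly decays as exp(−t/τ) with τ = M/F = 1086/23600 = 0.04602 yr.
exp(−t/τ) = 0.03 ⇒ t = −τ ln(0.03) = 0.04602 × 3.507 = 0.1614 yr.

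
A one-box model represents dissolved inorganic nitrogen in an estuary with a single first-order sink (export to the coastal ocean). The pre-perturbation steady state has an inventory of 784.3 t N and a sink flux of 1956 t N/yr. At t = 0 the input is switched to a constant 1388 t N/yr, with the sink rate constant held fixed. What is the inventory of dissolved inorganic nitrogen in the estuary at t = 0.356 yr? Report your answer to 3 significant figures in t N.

650 t N

Residence time τ = M₀/F₀ = 0.4010 yr. The eventual steady state is M_∞ = M₀·(F₁/F₀) = 784.3 × 1388/1956 = 556.55 t N.
The anomaly ΔM(t) = M(t) − M_∞ decays as ΔM₀·e^(−t/τ) with ΔM₀ = 784.3 − 556.55 = 227.8 t N.
At t = 0.356 yr, e^(−t/τ) = e^(−0.8878) = 0.4115, so ΔM = 93.73 t N and M = 556.55 + 93.73 = 650.28 t N.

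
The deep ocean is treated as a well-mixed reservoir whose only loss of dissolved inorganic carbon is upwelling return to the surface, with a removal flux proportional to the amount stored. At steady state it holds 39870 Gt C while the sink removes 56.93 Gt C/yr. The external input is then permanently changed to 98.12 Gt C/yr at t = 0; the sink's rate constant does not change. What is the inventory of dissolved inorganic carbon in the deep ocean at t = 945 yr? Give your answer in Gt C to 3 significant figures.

τ = M₀/F₀ = 39870/56.93 = 700.3 yr; rate constant k = 1/τ.
New steady state M_∞ = F₁/k = F₁·τ = 98.12 × 700.3 = 68717 Gt C.
M(t) = M_∞ + (M₀ − M_∞)·e^(−t/τ); t/τ = 945/700.3 = 1.349, so e^(−t/τ) = 0.2594.
M(t) = 68717 − 28850 × 0.2594 = 61234 Gt C.

61200 Gt C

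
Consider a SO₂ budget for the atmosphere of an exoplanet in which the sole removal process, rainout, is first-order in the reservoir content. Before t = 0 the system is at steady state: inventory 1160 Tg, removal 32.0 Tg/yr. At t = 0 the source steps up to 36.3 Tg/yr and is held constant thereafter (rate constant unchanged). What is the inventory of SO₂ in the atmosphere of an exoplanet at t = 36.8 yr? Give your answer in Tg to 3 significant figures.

Residence time τ = M₀/F₀ = 36.25 yr. The eventual steady state is M_∞ = M₀·(F₁/F₀) = 1160 × 36.3/32.0 = 1315.9 Tg.
The anomaly ΔM(t) = M(t) − M_∞ decays as ΔM₀·e^(−t/τ) with ΔM₀ = 1160 − 1315.9 = −155.9 Tg.
At t = 36.8 yr, e^(−t/τ) = e^(−1.015) = 0.3623, so ΔM = −56.48 Tg and M = 1315.9 − 56.48 = 1259.4 Tg.

1260 Tg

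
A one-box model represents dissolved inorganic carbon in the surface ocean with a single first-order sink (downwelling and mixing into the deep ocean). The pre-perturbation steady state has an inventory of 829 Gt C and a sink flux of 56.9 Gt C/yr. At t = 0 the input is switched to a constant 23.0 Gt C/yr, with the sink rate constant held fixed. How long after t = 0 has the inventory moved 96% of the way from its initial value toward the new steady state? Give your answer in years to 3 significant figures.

46.9 yr

τ = M₀/F₀ = 829/56.9 = 14.57 yr.
The remaining gap fraction is e^(−t/τ); 96% covered ⇒ e^(−t/τ) = 0.0400.
t = −τ ln(0.0400) = 14.57 × 3.219 = 46.90 yr.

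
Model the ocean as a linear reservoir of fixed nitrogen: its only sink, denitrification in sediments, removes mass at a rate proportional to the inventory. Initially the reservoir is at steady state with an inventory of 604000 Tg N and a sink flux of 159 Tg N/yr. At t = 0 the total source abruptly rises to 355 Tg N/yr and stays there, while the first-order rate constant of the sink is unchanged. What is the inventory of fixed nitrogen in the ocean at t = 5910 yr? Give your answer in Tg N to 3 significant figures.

1.19×10^6 Tg N

The sink rate constant is k = F₀/M₀ = 159/604000 = 0.0002632 yr⁻¹.
Solving dM/dt = F₁ − kM with M(0) = M₀ gives M(t) = F₁/k + (M₀ − F₁/k)·e^(−kt).
F₁/k = 355/0.0002632 = 1.3486×10^6 Tg N; kt = 0.0002632 × 5910 = 1.556, e^(−kt) = 0.2110.
M(5910) = 1.3486×10^6 + (604000 − 1.3486×10^6) × 0.2110 = 1.3486×10^6 − 157100 = 1.1914×10^6 Tg N.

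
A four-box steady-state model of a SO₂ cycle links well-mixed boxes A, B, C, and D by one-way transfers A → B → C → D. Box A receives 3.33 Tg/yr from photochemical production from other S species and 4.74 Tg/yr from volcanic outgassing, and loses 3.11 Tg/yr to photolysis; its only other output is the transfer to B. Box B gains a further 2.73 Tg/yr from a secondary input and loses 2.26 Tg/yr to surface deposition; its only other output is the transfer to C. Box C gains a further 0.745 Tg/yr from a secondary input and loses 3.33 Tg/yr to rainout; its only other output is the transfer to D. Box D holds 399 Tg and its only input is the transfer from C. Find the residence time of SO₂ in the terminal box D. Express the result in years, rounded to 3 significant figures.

Box A: F(A→B) = (3.33 + 4.74) − 3.11 = 4.9600 Tg/yr.
Box B: F(B→C) = (4.9600 + 2.73) − 2.26 = 5.4300 Tg/yr.
Box C: F(C→D) = (5.4300 + 0.745) − 3.33 = 2.8450 Tg/yr.
Box D throughput = its input = 2.8450 Tg/yr; τ = 399 / 2.8450 = 140.2 yr.

140 yr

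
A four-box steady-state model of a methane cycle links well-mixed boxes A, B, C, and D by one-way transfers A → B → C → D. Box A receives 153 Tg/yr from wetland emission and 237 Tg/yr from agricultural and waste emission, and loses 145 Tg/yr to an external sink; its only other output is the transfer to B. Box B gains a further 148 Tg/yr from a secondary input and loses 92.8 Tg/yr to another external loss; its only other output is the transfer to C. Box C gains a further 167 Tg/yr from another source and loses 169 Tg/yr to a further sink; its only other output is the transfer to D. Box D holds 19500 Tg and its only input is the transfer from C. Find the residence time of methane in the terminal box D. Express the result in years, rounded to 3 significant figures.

Box A: F(A→B) = (153 + 237) − 145 = 245.00 Tg/yr.
Box B: F(B→C) = (245.00 + 148) − 92.8 = 300.20 Tg/yr.
Box C: F(C→D) = (300.20 + 167) − 169 = 298.20 Tg/yr.
Box D throughput = its input = 298.20 Tg/yr; τ = 19500 / 298.20 = 65.39 yr.

65.4 yr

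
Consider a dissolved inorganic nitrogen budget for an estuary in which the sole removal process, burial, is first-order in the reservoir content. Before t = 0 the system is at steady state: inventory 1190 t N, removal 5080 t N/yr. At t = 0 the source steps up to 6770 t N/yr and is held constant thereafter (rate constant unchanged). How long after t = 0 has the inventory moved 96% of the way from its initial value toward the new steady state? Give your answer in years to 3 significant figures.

τ = M₀/F₀ = 1190/5080 = 0.2343 yr.
The remaining gap fraction is e^(−t/τ); 96% covered ⇒ e^(−t/τ) = 0.0400.
t = −τ ln(0.0400) = 0.2343 × 3.219 = 0.7540 yr.

0.754 yr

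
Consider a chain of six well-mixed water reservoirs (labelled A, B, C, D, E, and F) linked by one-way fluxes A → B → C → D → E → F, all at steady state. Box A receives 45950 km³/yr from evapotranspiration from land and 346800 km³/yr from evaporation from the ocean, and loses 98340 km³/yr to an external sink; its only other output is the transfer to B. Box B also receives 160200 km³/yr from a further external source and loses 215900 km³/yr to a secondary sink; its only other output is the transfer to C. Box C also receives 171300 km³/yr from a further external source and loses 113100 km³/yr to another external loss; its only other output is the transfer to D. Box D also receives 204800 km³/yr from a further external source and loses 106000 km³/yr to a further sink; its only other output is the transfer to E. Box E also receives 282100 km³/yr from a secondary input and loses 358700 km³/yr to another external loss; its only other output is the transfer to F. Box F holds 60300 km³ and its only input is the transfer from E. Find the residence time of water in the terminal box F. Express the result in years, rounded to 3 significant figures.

Box A: F(A→B) = (45950 + 346800) − 98340 = 294410 km³/yr.
Box B: F(B→C) = (294410 + 160200) − 215900 = 238710 km³/yr.
Box C: F(C→D) = (238710 + 171300) − 113100 = 296910 km³/yr.
Box D: F(D→E) = (296910 + 204800) − 106000 = 395710 km³/yr.
Box E: F(E→F) = (395710 + 282100) − 358700 = 319110 km³/yr.
Box F throughput = its input = 319110 km³/yr; τ = 60300 / 319110 = 0.1890 yr.

0.189 yr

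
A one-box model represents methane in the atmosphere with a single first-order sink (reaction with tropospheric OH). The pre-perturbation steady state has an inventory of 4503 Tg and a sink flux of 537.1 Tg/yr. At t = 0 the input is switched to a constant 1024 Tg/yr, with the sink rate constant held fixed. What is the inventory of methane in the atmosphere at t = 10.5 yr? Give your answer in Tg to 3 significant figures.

Residence time τ = M₀/F₀ = 8.384 yr. The eventual steady state is M_∞ = M₀·(F₁/F₀) = 4503 × 1024/537.1 = 8585.1 Tg.
The anomaly ΔM(t) = M(t) − M_∞ decays as ΔM₀·e^(−t/τ) with ΔM₀ = 4503 − 8585.1 = −4082 Tg.
At t = 10.5 yr, e^(−t/τ) = e^(−1.252) = 0.2858, so ΔM = −1167 Tg and M = 8585.1 − 1167 = 7418.4 Tg.

7420 Tg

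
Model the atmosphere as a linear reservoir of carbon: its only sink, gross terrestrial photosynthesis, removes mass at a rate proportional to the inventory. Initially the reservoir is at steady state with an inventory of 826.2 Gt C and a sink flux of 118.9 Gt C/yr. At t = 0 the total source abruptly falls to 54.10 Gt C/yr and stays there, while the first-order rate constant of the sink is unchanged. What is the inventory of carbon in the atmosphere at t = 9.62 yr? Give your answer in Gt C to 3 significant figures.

The sink rate constant is k = F₀/M₀ = 118.9/826.2 = 0.1439 yr⁻¹.
Solving dM/dt = F₁ − kM with M(0) = M₀ gives M(t) = F₁/k + (M₀ − F₁/k)·e^(−kt).
F₁/k = 54.10/0.1439 = 375.92 Gt C; kt = 0.1439 × 9.62 = 1.384, e^(−kt) = 0.2505.
M(9.62) = 375.92 + (826.2 − 375.92) × 0.2505 = 375.92 + 112.8 = 488.70 Gt C.

489 Gt C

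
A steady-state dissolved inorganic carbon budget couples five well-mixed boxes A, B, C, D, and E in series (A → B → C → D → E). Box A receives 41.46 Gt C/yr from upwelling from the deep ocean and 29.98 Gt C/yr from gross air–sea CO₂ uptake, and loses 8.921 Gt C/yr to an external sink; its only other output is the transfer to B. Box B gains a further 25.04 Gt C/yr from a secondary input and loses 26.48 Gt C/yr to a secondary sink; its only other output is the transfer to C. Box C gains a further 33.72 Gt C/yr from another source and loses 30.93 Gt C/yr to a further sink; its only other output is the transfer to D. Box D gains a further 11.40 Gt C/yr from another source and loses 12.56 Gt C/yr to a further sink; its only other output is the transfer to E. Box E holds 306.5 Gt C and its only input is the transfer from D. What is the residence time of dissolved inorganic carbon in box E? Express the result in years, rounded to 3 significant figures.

Box A: F(A→B) = (41.46 + 29.98) − 8.921 = 62.519 Gt C/yr.
Box B: F(B→C) = (62.519 + 25.04) − 26.48 = 61.079 Gt C/yr.
Box C: F(C→D) = (61.079 + 33.72) − 30.93 = 63.869 Gt C/yr.
Box D: F(D→E) = (63.869 + 11.40) − 12.56 = 62.709 Gt C/yr.
Box E throughput = its input = 62.709 Gt C/yr; τ = 306.5 / 62.709 = 4.888 yr.

4.89 yr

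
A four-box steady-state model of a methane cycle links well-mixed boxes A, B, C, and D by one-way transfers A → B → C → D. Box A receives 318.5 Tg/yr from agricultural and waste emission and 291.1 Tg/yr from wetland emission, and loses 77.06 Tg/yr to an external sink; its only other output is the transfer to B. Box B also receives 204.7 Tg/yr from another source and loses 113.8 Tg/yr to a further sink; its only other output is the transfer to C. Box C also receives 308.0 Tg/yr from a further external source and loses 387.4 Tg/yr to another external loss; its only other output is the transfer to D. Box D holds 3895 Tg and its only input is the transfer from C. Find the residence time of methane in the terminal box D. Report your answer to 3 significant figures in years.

7.16 yr

Box A: F(A→B) = (318.5 + 291.1) − 77.06 = 532.54 Tg/yr.
Box B: F(B→C) = (532.54 + 204.7) − 113.8 = 623.44 Tg/yr.
Box C: F(C→D) = (623.44 + 308.0) − 387.4 = 544.04 Tg/yr.
Box D throughput = its input = 544.04 Tg/yr; τ = 3895 / 544.04 = 7.159 yr.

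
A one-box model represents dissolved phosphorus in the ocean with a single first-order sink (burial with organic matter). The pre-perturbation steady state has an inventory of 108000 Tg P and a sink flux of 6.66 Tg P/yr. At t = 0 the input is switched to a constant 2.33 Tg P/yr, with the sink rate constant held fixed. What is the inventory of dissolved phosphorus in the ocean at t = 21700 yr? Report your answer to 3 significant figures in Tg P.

56200 Tg P

τ = M₀/F₀ = 108000/6.66 = 16220 yr; rate constant k = 1/τ.
New steady state M_∞ = F₁/k = F₁·τ = 2.33 × 16220 = 37784 Tg P.
M(t) = M_∞ + (M₀ − M_∞)·e^(−t/τ); t/τ = 21700/16220 = 1.338, so e^(−t/τ) = 0.2623.
M(t) = 37784 + 70220 × 0.2623 = 56203 Tg P.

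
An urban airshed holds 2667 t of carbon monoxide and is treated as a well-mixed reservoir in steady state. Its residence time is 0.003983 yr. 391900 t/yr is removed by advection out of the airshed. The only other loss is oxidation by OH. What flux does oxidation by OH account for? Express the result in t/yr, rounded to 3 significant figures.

278000 t/yr

Total removal F = M/τ = 2667 / 0.003983 = 669600 t/yr.
Oxidation by OH = F − (391900) = 669600 − 391900 = 277700 t/yr.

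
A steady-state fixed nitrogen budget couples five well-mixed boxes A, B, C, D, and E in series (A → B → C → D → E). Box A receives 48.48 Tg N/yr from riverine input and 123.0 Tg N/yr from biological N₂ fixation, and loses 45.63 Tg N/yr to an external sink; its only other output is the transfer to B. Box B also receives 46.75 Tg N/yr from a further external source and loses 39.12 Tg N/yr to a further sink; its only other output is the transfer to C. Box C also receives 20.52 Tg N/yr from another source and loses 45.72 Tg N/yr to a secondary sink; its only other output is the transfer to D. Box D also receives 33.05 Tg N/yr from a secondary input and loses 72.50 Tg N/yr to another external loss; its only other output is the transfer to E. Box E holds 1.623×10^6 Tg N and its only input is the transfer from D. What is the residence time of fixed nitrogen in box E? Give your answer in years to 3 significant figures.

Box A: F(A→B) = (48.48 + 123.0) − 45.63 = 125.85 Tg N/yr.
Box B: F(B→C) = (125.85 + 46.75) − 39.12 = 133.48 Tg N/yr.
Box C: F(C→D) = (133.48 + 20.52) − 45.72 = 108.28 Tg N/yr.
Box D: F(D→E) = (108.28 + 33.05) − 72.50 = 68.830 Tg N/yr.
Box E throughput = its input = 68.830 Tg N/yr; τ = 1.623×10^6 / 68.830 = 23580 yr.

23600 yr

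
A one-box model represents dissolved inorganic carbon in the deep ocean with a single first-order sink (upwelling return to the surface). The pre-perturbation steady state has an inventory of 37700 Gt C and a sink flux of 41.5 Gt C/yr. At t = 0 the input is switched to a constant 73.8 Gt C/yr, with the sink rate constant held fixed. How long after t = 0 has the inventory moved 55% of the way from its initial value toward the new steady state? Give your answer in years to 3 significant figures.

τ = M₀/F₀ = 37700/41.5 = 908.4 yr.
The remaining gap fraction is e^(−t/τ); 55% covered ⇒ e^(−t/τ) = 0.450.
t = −τ ln(0.450) = 908.4 × 0.7985 = 725.4 yr.

725 yr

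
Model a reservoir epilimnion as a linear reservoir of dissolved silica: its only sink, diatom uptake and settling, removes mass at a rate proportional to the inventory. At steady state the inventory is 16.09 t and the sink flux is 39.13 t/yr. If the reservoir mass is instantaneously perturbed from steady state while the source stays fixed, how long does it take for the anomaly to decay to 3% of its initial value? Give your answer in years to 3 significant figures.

1.44 yr

For a linear reservoir the anomaly decays as exp(−t/τ) with τ = M/F = 16.09/39.13 = 0.4112 yr.
exp(−t/τ) = 0.03 ⇒ t = −τ ln(0.03) = 0.4112 × 3.507 = 1.442 yr.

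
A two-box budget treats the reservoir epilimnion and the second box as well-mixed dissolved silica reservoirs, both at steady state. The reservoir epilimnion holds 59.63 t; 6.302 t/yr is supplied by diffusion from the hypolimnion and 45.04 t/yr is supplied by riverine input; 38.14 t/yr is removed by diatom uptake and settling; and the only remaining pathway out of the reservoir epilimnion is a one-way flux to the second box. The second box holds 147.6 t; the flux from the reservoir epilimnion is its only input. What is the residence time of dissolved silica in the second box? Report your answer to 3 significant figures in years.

Balance the reservoir epilimnion: ΣF_in = 6.302 + 45.04 = 51.342 t/yr.
Flux to the second box = ΣF_in − (38.14) = 13.202 t/yr.
At steady state the output of the second box equals its input, 13.202 t/yr.
τ = M / F = 147.6 / 13.202 = 11.18 yr.

11.2 yr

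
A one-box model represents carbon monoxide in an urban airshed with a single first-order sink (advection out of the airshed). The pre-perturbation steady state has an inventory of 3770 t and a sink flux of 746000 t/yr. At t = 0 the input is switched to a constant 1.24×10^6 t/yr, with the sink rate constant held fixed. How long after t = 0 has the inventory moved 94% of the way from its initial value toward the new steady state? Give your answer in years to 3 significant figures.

0.0142 yr

τ = M₀/F₀ = 3770/746000 = 0.005054 yr.
The remaining gap fraction is e^(−t/τ); 94% covered ⇒ e^(−t/τ) = 0.0600.
t = −τ ln(0.0600) = 0.005054 × 2.813 = 0.01422 yr.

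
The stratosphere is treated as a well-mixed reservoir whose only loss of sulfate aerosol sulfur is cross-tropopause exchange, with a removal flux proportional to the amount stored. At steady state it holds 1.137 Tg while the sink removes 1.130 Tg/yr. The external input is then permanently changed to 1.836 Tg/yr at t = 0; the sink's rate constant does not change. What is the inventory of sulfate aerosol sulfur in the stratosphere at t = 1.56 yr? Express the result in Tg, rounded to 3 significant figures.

1.70 Tg

τ = M₀/F₀ = 1.137/1.130 = 1.006 yr; rate constant k = 1/τ.
New steady state M_∞ = F₁/k = F₁·τ = 1.836 × 1.006 = 1.8474 Tg.
M(t) = M_∞ + (M₀ − M_∞)·e^(−t/τ); t/τ = 1.56/1.006 = 1.550, so e^(−t/τ) = 0.2122.
M(t) = 1.8474 − 0.7104 × 0.2122 = 1.6967 Tg.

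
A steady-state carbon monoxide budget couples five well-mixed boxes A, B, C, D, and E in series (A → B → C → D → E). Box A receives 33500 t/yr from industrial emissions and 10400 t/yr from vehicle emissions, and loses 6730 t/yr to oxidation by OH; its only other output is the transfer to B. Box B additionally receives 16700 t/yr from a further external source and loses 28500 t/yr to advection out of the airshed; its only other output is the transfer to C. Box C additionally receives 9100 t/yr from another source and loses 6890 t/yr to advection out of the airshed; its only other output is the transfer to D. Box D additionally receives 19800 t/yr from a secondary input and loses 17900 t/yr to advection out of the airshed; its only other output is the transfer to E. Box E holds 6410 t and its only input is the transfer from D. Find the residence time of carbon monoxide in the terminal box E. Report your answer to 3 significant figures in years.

Box A: F(A→B) = (33500 + 10400) − 6730 = 37170 t/yr.
Box B: F(B→C) = (37170 + 16700) − 28500 = 25370 t/yr.
Box C: F(C→D) = (25370 + 9100) − 6890 = 27580 t/yr.
Box D: F(D→E) = (27580 + 19800) − 17900 = 29480 t/yr.
Box E throughput = its input = 29480 t/yr; τ = 6410 / 29480 = 0.2174 yr.

0.217 yr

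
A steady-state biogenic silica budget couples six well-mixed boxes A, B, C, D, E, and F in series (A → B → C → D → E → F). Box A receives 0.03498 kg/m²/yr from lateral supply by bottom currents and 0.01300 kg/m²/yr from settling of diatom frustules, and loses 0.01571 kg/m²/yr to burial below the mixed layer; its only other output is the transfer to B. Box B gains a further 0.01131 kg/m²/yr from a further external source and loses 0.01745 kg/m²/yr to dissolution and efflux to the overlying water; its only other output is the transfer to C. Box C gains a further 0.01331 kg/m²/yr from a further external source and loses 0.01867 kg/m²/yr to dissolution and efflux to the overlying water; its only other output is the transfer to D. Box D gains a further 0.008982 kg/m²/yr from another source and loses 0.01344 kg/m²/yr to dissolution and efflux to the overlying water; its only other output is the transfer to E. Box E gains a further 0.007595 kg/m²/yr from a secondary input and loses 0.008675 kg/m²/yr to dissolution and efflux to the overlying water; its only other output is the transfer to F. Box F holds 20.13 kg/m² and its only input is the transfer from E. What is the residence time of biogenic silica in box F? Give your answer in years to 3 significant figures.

Box A: F(A→B) = (0.03498 + 0.01300) − 0.01571 = 0.032270 kg/m²/yr.
Box B: F(B→C) = (0.032270 + 0.01131) − 0.01745 = 0.026130 kg/m²/yr.
Box C: F(C→D) = (0.026130 + 0.01331) − 0.01867 = 0.020770 kg/m²/yr.
Box D: F(D→E) = (0.020770 + 0.008982) − 0.01344 = 0.016312 kg/m²/yr.
Box E: F(E→F) = (0.016312 + 0.007595) − 0.008675 = 0.015232 kg/m²/yr.
Box F throughput = its input = 0.015232 kg/m²/yr; τ = 20.13 / 0.015232 = 1322 yr.

1320 yr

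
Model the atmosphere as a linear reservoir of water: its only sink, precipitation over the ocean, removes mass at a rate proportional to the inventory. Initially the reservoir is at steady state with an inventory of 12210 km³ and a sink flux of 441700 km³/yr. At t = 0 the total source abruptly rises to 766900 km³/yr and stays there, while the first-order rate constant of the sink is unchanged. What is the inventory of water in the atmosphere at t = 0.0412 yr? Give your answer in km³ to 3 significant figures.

19200 km³

The sink rate constant is k = F₀/M₀ = 441700/12210 = 36.18 yr⁻¹.
Solving dM/dt = F₁ − kM with M(0) = M₀ gives M(t) = F₁/k + (M₀ − F₁/k)·e^(−kt).
F₁/k = 766900/36.18 = 21200 km³; kt = 36.18 × 0.0412 = 1.490, e^(−kt) = 0.2253.
M(0.0412) = 21200 + (12210 − 21200) × 0.2253 = 21200 − 2025 = 19174 km³.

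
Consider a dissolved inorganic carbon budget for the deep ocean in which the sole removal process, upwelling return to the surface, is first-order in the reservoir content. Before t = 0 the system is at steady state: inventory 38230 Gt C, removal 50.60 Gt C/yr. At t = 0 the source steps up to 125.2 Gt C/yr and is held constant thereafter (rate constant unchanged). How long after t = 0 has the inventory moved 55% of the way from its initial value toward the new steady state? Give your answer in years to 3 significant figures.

τ = M₀/F₀ = 38230/50.60 = 755.5 yr.
The remaining gap fraction is e^(−t/τ); 55% covered ⇒ e^(−t/τ) = 0.450.
t = −τ ln(0.450) = 755.5 × 0.7985 = 603.3 yr.

603 yr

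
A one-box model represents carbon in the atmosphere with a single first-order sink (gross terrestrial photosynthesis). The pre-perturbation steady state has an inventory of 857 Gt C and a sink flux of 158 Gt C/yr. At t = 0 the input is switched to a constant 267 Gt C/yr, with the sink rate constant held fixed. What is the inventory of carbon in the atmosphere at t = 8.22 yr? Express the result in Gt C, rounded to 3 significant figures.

1320 Gt C

Residence time τ = M₀/F₀ = 5.424 yr. The eventual steady state is M_∞ = M₀·(F₁/F₀) = 857 × 267/158 = 1448.2 Gt C.
The anomaly ΔM(t) = M(t) − M_∞ decays as ΔM₀·e^(−t/τ) with ΔM₀ = 857 − 1448.2 = −591.2 Gt C.
At t = 8.22 yr, e^(−t/τ) = e^(−1.515) = 0.2197, so ΔM = −129.9 Gt C and M = 1448.2 − 129.9 = 1318.3 Gt C.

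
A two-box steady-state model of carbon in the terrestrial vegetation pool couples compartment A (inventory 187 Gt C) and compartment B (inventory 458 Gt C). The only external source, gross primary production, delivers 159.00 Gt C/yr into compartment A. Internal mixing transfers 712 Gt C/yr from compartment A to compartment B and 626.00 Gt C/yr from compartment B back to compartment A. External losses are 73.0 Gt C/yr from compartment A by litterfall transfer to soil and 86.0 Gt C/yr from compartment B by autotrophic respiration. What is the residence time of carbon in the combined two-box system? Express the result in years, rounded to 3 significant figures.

Treat the two boxes together as one reservoir: the mixing fluxes between them are internal recycling, so τ = ΣM / Σ(external losses).
M_total = 187 + 458 = 645.00 Gt C.
ΣF_external_out = 73.0 + 86.0 = 159.00 Gt C/yr.
τ = M_total / ΣF_ext = 645.00 / 159.00 = 4.057 yr.

4.06 yr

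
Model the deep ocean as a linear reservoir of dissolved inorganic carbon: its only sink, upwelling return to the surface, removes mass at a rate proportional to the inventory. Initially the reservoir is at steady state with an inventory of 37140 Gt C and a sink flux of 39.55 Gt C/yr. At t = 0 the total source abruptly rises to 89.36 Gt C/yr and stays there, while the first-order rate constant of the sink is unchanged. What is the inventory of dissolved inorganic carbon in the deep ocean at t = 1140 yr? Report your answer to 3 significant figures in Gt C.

70000 Gt C

Residence time τ = M₀/F₀ = 939.1 yr. The eventual steady state is M_∞ = M₀·(F₁/F₀) = 37140 × 89.36/39.55 = 83915 Gt C.
The anomaly ΔM(t) = M(t) − M_∞ decays as ΔM₀·e^(−t/τ) with ΔM₀ = 37140 − 83915 = −46770 Gt C.
At t = 1140 yr, e^(−t/τ) = e^(−1.214) = 0.2970, so ΔM = −13890 Gt C and M = 83915 − 13890 = 70022 Gt C.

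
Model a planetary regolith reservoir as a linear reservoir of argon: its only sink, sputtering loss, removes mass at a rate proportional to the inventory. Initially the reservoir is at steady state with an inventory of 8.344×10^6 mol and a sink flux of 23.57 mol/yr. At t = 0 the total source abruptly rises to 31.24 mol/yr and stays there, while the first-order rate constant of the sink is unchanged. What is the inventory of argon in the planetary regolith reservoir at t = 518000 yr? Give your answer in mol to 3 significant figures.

τ = M₀/F₀ = 8.344×10^6/23.57 = 354000 yr; rate constant k = 1/τ.
New steady state M_∞ = F₁/k = F₁·τ = 31.24 × 354000 = 1.1059×10^7 mol.
M(t) = M_∞ + (M₀ − M_∞)·e^(−t/τ); t/τ = 518000/354000 = 1.463, so e^(−t/τ) = 0.2315.
M(t) = 1.1059×10^7 − 2.715×10^6 × 0.2315 = 1.0431×10^7 mol.

1.04×10^7 mol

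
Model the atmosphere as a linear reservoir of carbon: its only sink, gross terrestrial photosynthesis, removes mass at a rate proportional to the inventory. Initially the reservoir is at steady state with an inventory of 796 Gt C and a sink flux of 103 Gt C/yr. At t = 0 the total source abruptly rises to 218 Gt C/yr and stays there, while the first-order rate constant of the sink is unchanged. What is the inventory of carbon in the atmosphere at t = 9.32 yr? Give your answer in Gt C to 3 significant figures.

1420 Gt C

τ = M₀/F₀ = 796/103 = 7.728 yr; rate constant k = 1/τ.
New steady state M_∞ = F₁/k = F₁·τ = 218 × 7.728 = 1684.7 Gt C.
M(t) = M_∞ + (M₀ − M_∞)·e^(−t/τ); t/τ = 9.32/7.728 = 1.206, so e^(−t/τ) = 0.2994.
M(t) = 1684.7 − 888.7 × 0.2994 = 1418.7 Gt C.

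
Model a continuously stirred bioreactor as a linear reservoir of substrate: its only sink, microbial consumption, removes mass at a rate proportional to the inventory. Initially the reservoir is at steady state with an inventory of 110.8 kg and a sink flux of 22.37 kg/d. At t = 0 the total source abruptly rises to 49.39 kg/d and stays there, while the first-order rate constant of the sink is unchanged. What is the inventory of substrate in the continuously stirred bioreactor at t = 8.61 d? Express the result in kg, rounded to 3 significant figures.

The sink rate constant is k = F₀/M₀ = 22.37/110.8 = 0.2019 d⁻¹.
Solving dM/dt = F₁ − kM with M(0) = M₀ gives M(t) = F₁/k + (M₀ − F₁/k)·e^(−kt).
F₁/k = 49.39/0.2019 = 244.63 kg; kt = 0.2019 × 8.61 = 1.738, e^(−kt) = 0.1758.
M(8.61) = 244.63 + (110.8 − 244.63) × 0.1758 = 244.63 − 23.53 = 221.10 kg.

221 kg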